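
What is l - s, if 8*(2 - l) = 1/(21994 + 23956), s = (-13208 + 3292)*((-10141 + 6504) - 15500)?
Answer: -69756691324001/367600 ≈ -1.8976e+8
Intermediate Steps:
s = 189762492 (s = -9916*(-3637 - 15500) = -9916*(-19137) = 189762492)
l = 735199/367600 (l = 2 - 1/(8*(21994 + 23956)) = 2 - ⅛/45950 = 2 - ⅛*1/45950 = 2 - 1/367600 = 735199/367600 ≈ 2.0000)
l - s = 735199/367600 - 1*189762492 = 735199/367600 - 189762492 = -69756691324001/367600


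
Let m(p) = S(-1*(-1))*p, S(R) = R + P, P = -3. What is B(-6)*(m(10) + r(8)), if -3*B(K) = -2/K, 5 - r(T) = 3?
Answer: 2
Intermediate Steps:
r(T) = 2 (r(T) = 5 - 1*3 = 5 - 3 = 2)
B(K) = 2/(3*K) (B(K) = -(-2)/(3*K) = 2/(3*K))
S(R) = -3 + R (S(R) = R - 3 = -3 + R)
m(p) = -2*p (m(p) = (-3 - 1*(-1))*p = (-3 + 1)*p = -2*p)
B(-6)*(m(10) + r(8)) = ((⅔)/(-6))*(-2*10 + 2) = ((⅔)*(-⅙))*(-20 + 2) = -⅑*(-18) = 2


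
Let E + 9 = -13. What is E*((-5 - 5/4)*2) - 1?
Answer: 274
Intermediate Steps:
E = -22 (E = -9 - 13 = -22)
E*((-5 - 5/4)*2) - 1 = -22*(-5 - 5/4)*2 - 1 = -(-275)*2/2 - 1 = -22*(-25/2) - 1 = 275 - 1 = 274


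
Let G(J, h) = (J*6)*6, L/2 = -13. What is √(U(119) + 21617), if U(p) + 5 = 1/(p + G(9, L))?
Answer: √4241333831/443 ≈ 147.01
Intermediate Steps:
L = -26 (L = 2*(-13) = -26)
G(J, h) = 36*J (G(J, h) = (6*J)*6 = 36*J)
U(p) = -5 + 1/(324 + p) (U(p) = -5 + 1/(p + 36*9) = -5 + 1/(p + 324) = -5 + 1/(324 + p))
√(U(119) + 21617) = √((-1619 - 5*119)/(324 + 119) + 21617) = √((-1619 - 595)/443 + 21617) = √((1/443)*(-2214) + 21617) = √(-2214/443 + 21617) = √(9574117/443) = √4241333831/443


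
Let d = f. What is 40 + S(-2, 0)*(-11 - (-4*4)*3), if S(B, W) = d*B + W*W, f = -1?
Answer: 114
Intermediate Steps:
d = -1
S(B, W) = W² - B (S(B, W) = -B + W*W = -B + W² = W² - B)
40 + S(-2, 0)*(-11 - (-4*4)*3) = 40 + (0² - 1*(-2))*(-11 - (-4*4)*3) = 40 + (0 + 2)*(-11 - (-16)*3) = 40 + 2*(-11 - 1*(-48)) = 40 + 2*(-11 + 48) = 40 + 2*37 = 40 + 74 = 114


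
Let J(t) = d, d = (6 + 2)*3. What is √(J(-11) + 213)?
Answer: √237 ≈ 15.395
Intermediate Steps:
d = 24 (d = 8*3 = 24)
J(t) = 24
√(J(-11) + 213) = √(24 + 213) = √237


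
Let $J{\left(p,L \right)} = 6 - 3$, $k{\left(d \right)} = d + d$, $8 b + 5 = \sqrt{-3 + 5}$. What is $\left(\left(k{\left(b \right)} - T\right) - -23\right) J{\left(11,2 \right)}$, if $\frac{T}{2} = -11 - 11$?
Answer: $\frac{789}{4} + \frac{3 \sqrt{2}}{4} \approx 198.31$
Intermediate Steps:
$T = -44$ ($T = 2 \left(-11 - 11\right) = 2 \left(-22\right) = -44$)
$b = - \frac{5}{8} + \frac{\sqrt{2}}{8}$ ($b = - \frac{5}{8} + \frac{\sqrt{-3 + 5}}{8} = - \frac{5}{8} + \frac{\sqrt{2}}{8} \approx -0.44822$)
$k{\left(d \right)} = 2 d$
$J{\left(p,L \right)} = 3$ ($J{\left(p,L \right)} = 6 - 3 = 3$)
$\left(\left(k{\left(b \right)} - T\right) - -23\right) J{\left(11,2 \right)} = \left(\left(2 \left(- \frac{5}{8} + \frac{\sqrt{2}}{8}\right) - -44\right) - -23\right) 3 = \left(\left(\left(- \frac{5}{4} + \frac{\sqrt{2}}{4}\right) + 44\right) + 23\right) 3 = \left(\left(\frac{171}{4} + \frac{\sqrt{2}}{4}\right) + 23\right) 3 = \left(\frac{263}{4} + \frac{\sqrt{2}}{4}\right) 3 = \frac{789}{4} + \frac{3 \sqrt{2}}{4}$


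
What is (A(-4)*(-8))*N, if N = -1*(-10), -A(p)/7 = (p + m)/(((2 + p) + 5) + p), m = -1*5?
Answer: 5040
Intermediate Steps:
m = -5
A(p) = -7*(-5 + p)/(7 + 2*p) (A(p) = -7*(p - 5)/(((2 + p) + 5) + p) = -7*(-5 + p)/((7 + p) + p) = -7*(-5 + p)/(7 + 2*p))
N = 10
(A(-4)*(-8))*N = ((7*(5 - 1*(-4))/(7 + 2*(-4)))*(-8))*10 = ((7*(5 + 4)/(7 - 8))*(-8))*10 = ((7*9/(-1))*(-8))*10 = ((7*(-1)*9)*(-8))*10 = -63*(-8)*10 = 504*10 = 5040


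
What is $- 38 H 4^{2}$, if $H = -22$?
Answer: $13376$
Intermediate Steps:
$- 38 H 4^{2} = \left(-38\right) \left(-22\right) 4^{2} = 836 \cdot 16 = 13376$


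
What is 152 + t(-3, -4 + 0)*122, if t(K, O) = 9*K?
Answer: -3142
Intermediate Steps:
152 + t(-3, -4 + 0)*122 = 152 + (9*(-3))*122 = 152 - 27*122 = 152 - 3294 = -3142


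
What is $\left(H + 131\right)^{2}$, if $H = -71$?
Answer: $3600$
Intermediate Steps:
$\left(H + 131\right)^{2} = \left(-71 + 131\right)^{2} = 60^{2} = 3600$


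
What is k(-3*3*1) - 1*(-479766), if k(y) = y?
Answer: 479757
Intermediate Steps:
k(-3*3*1) - 1*(-479766) = -3*3*1 - 1*(-479766) = -9*1 + 479766 = -9 + 479766 = 479757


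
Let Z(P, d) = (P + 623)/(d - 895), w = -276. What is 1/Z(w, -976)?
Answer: -1871/347 ≈ -5.3919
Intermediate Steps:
Z(P, d) = (623 + P)/(-895 + d)
1/Z(w, -976) = 1/((623 - 276)/(-895 - 976)) = 1/(347/(-1871)) = 1/(-1/1871*347) = 1/(-347/1871) = -1871/347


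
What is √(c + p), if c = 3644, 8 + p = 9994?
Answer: √13630 ≈ 116.75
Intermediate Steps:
p = 9986 (p = -8 + 9994 = 9986)
√(c + p) = √(3644 + 9986) = √13630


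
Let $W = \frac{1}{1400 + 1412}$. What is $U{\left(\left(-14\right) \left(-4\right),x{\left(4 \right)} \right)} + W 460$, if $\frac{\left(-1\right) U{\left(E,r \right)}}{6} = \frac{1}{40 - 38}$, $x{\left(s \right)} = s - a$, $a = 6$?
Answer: $- \frac{1994}{703} \approx -2.8364$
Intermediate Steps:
$W = \frac{1}{2812} \approx 0.00035562$
$x{\left(s \right)} = -6 + s$ ($x{\left(s \right)} = s - 6 = -6 + s$)
$U{\left(E,r \right)} = -3$ ($U{\left(E,r \right)} = - \frac{6}{40 - 38} = - \frac{6}{2} = \left(-6\right) \frac{1}{2} = -3$)
$U{\left(\left(-14\right) \left(-4\right),x{\left(4 \right)} \right)} + W 460 = -3 + \frac{1}{2812} \cdot 460 = -3 + \frac{115}{703} = - \frac{1994}{703}$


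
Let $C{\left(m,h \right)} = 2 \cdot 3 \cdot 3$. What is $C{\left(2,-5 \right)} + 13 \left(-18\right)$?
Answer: $-216$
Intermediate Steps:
$C{\left(m,h \right)} = 18$ ($C{\left(m,h \right)} = 6 \cdot 3 = 18$)
$C{\left(2,-5 \right)} + 13 \left(-18\right) = 18 + 13 \left(-18\right) = 18 - 234 = -216$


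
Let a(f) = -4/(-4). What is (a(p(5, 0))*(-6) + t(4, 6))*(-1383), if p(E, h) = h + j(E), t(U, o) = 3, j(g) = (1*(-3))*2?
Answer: 4149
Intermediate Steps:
j(g) = -6 (j(g) = -3*2 = -6)
p(E, h) = -6 + h (p(E, h) = h - 6 = -6 + h)
a(f) = 1 (a(f) = -4*(-¼) = 1)
(a(p(5, 0))*(-6) + t(4, 6))*(-1383) = (1*(-6) + 3)*(-1383) = (-6 + 3)*(-1383) = -3*(-1383) = 4149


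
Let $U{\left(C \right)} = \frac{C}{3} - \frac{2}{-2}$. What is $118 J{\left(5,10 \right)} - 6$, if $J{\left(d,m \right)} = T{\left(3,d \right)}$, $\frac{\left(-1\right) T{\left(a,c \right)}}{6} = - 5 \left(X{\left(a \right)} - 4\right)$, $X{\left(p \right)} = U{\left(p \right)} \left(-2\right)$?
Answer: $-28326$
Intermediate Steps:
$U{\left(C \right)} = 1 + \frac{C}{3}$ ($U{\left(C \right)} = C \frac{1}{3} - -1 = \frac{C}{3} + 1 = 1 + \frac{C}{3}$)
$X{\left(p \right)} = -2 - \frac{2 p}{3}$ ($X{\left(p \right)} = \left(1 + \frac{p}{3}\right) \left(-2\right) = -2 - \frac{2 p}{3}$)
$T{\left(a,c \right)} = -180 - 20 a$ ($T{\left(a,c \right)} = - 6 \left(- 5 \left(\left(-2 - \frac{2 a}{3}\right) - 4\right)\right) = - 6 \left(- 5 \left(-6 - \frac{2 a}{3}\right)\right) = - 6 \left(30 + \frac{10 a}{3}\right) = -180 - 20 a$)
$J{\left(d,m \right)} = -240$ ($J{\left(d,m \right)} = -180 - 60 = -240$)
$118 J{\left(5,10 \right)} - 6 = 118 \left(-240\right) - 6 = -28320 - 6 = -28326$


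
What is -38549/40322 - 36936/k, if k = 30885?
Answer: -893306419/415114990 ≈ -2.1520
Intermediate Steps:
-38549/40322 - 36936/k = -38549/40322 - 36936/30885 = -38549*1/40322 - 36936*1/30885 = -38549/40322 - 12312/10295 = -893306419/415114990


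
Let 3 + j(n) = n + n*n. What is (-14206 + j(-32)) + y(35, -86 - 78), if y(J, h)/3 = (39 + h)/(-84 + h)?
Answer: -3277441/248 ≈ -13215.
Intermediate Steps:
j(n) = -3 + n + n² (j(n) = -3 + (n + n*n) = -3 + (n + n²) = -3 + n + n²)
y(J, h) = 3*(39 + h)/(-84 + h) (y(J, h) = 3*((39 + h)/(-84 + h)) = 3*(39 + h)/(-84 + h))
(-14206 + j(-32)) + y(35, -86 - 78) = (-14206 + (-3 - 32 + (-32)²)) + 3*(39 + (-86 - 78))/(-84 + (-86 - 78)) = (-14206 + (-3 - 32 + 1024)) + 3*(39 - 164)/(-84 - 164) = (-14206 + 989) + 3*(-125)/(-248) = -13217 + 3*(-1/248)*(-125) = -13217 + 375/248 = -3277441/248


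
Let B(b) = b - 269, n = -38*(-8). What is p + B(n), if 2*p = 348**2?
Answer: 60587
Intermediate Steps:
n = 304
B(b) = -269 + b
p = 60552 (p = (1/2)*348**2 = (1/2)*121104 = 60552)
p + B(n) = 60552 + (-269 + 304) = 60552 + 35 = 60587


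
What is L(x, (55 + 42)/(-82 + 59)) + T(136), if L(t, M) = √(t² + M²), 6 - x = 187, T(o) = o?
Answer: 136 + √17339978/23 ≈ 317.05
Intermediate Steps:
x = -181 (x = 6 - 1*187 = 6 - 187 = -181)
L(t, M) = √(M² + t²)
L(x, (55 + 42)/(-82 + 59)) + T(136) = √(((55 + 42)/(-82 + 59))² + (-181)²) + 136 = √((97/(-23))² + 32761) + 136 = √((97*(-1/23))² + 32761) + 136 = √((-97/23)² + 32761) + 136 = √(9409/529 + 32761) + 136 = √(17339978/529) + 136 = √17339978/23 + 136 = 136 + √17339978/23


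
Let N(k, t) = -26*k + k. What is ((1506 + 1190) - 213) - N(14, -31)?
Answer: 2833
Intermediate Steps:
N(k, t) = -25*k
((1506 + 1190) - 213) - N(14, -31) = ((1506 + 1190) - 213) - (-25)*14 = (2696 - 213) - 1*(-350) = 2483 + 350 = 2833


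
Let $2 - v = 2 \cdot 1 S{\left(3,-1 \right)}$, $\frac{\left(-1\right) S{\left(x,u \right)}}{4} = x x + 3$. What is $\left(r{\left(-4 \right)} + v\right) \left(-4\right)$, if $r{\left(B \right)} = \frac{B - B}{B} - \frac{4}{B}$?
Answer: $-396$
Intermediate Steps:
$r{\left(B \right)} = - \frac{4}{B}$ ($r{\left(B \right)} = \frac{0}{B} - \frac{4}{B} = 0 - \frac{4}{B} = - \frac{4}{B}$)
$S{\left(x,u \right)} = -12 - 4 x^{2}$ ($S{\left(x,u \right)} = - 4 \left(x x + 3\right) = - 4 \left(x^{2} + 3\right) = - 4 \left(3 + x^{2}\right) = -12 - 4 x^{2}$)
$v = 98$ ($v = 2 - 2 \cdot 1 \left(-12 - 4 \cdot 3^{2}\right) = 2 - 2 \left(-12 - 36\right) = 2 - 2 \left(-48\right) = 2 - -96 = 2 + 96 = 98$)
$\left(r{\left(-4 \right)} + v\right) \left(-4\right) = \left(- \frac{4}{-4} + 98\right) \left(-4\right) = \left(\left(-4\right) \left(- \frac{1}{4}\right) + 98\right) \left(-4\right) = \left(1 + 98\right) \left(-4\right) = 99 \left(-4\right) = -396$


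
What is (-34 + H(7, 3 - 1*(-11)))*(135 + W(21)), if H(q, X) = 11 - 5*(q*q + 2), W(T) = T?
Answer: -43368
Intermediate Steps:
H(q, X) = 1 - 5*q² (H(q, X) = 11 - 5*(q² + 2) = 11 - 5*(2 + q²) = 11 + (-10 - 5*q²) = 1 - 5*q²)
(-34 + H(7, 3 - 1*(-11)))*(135 + W(21)) = (-34 + (1 - 5*7²))*(135 + 21) = (-34 + (1 - 5*49))*156 = (-34 + (1 - 245))*156 = (-34 - 244)*156 = -278*156 = -43368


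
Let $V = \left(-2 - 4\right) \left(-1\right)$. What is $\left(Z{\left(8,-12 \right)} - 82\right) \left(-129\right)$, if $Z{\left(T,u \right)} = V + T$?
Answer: $8772$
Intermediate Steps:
$V = 6$ ($V = \left(-6\right) \left(-1\right) = 6$)
$Z{\left(T,u \right)} = 6 + T$
$\left(Z{\left(8,-12 \right)} - 82\right) \left(-129\right) = \left(\left(6 + 8\right) - 82\right) \left(-129\right) = \left(14 - 82\right) \left(-129\right) = \left(-68\right) \left(-129\right) = 8772$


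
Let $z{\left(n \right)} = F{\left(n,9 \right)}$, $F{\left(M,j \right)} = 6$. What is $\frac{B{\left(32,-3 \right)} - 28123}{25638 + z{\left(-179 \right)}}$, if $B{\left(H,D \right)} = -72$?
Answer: $- \frac{28195}{25644} \approx -1.0995$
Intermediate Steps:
$z{\left(n \right)} = 6$
$\frac{B{\left(32,-3 \right)} - 28123}{25638 + z{\left(-179 \right)}} = \frac{-72 - 28123}{25638 + 6} = - \frac{28195}{25644}$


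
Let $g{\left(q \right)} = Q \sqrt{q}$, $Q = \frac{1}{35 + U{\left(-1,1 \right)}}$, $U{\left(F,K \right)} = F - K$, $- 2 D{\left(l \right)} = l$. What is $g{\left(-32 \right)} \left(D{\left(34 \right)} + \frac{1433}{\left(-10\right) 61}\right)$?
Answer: $- \frac{2146 i \sqrt{2}}{915} \approx - 3.3168 i$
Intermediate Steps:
$D{\left(l \right)} = - \frac{l}{2}$
$Q = \frac{1}{33}$ ($Q = \frac{1}{35 - 2} = \frac{1}{33} \approx 0.030303$)
$g{\left(q \right)} = \frac{\sqrt{q}}{33}$
$g{\left(-32 \right)} \left(D{\left(34 \right)} + \frac{1433}{\left(-10\right) 61}\right) = \frac{\sqrt{-32}}{33} \left(\left(- \frac{1}{2}\right) 34 + \frac{1433}{\left(-10\right) 61}\right) = \frac{4 i \sqrt{2}}{33} \left(-17 + \frac{1433}{-610}\right) = \frac{4 i \sqrt{2}}{33} \left(-17 + 1433 \left(- \frac{1}{610}\right)\right) = \frac{4 i \sqrt{2}}{33} \left(-17 - \frac{1433}{610}\right) = \frac{4 i \sqrt{2}}{33} \left(- \frac{11803}{610}\right) = - \frac{2146 i \sqrt{2}}{915}$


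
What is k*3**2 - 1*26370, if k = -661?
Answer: -32319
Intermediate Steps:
k*3**2 - 1*26370 = -661*3**2 - 1*26370 = -661*9 - 26370 = -5949 - 26370 = -32319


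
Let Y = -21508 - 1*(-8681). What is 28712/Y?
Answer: -28712/12827 ≈ -2.2384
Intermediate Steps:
Y = -12827 (Y = -21508 + 8681 = -12827)
28712/Y = 28712/(-12827) = 28712*(-1/12827) = -28712/12827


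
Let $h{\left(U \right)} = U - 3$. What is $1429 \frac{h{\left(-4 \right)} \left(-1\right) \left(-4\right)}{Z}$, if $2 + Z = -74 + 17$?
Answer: $\frac{40012}{59} \approx 678.17$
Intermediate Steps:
$h{\left(U \right)} = -3 + U$
$Z = -59$ ($Z = -2 + \left(-74 + 17\right) = -2 - 57 = -59$)
$1429 \frac{h{\left(-4 \right)} \left(-1\right) \left(-4\right)}{Z} = 1429 \frac{\left(-3 - 4\right) \left(-1\right) \left(-4\right)}{-59} = 1429 \left(-7\right) \left(-1\right) \left(-4\right) \left(- \frac{1}{59}\right) = 1429 \cdot 7 \left(-4\right) \left(- \frac{1}{59}\right) = 1429 \left(\left(-28\right) \left(- \frac{1}{59}\right)\right) = 1429 \cdot \frac{28}{59} = \frac{40012}{59}$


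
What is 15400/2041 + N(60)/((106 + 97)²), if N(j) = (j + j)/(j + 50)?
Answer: 6980829092/925183259 ≈ 7.5453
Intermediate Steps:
N(j) = 2*j/(50 + j) (N(j) = (2*j)/(50 + j) = 2*j/(50 + j))
15400/2041 + N(60)/((106 + 97)²) = 15400/2041 + (2*60/(50 + 60))/((106 + 97)²) = 15400*(1/2041) + (2*60/110)/(203²) = 15400/2041 + (2*60*(1/110))/41209 = 15400/2041 + (12/11)*(1/41209) = 15400/2041 + 12/453299 = 6980829092/925183259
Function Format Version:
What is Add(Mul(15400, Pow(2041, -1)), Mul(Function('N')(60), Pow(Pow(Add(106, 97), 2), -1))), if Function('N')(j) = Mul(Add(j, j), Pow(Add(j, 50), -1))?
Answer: Rational(6980829092, 925183259) ≈ 7.5453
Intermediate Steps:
Function('N')(j) = Mul(2, j, Pow(Add(50, j), -1)) (Function('N')(j) = Mul(Mul(2, j), Pow(Add(50, j), -1)) = Mul(2, j, Pow(Add(50, j), -1)))
Add(Mul(15400, Pow(2041, -1)), Mul(Function('N')(60), Pow(Pow(Add(106, 97), 2), -1))) = Add(Mul(15400, Pow(2041, -1)), Mul(Mul(2, 60, Pow(Add(50, 60), -1)), Pow(Pow(Add(106, 97), 2), -1))) = Add(Mul(15400, Rational(1, 2041)), Mul(Mul(2, 60, Pow(110, -1)), Pow(Pow(203, 2), -1))) = Add(Rational(15400, 2041), Mul(Mul(2, 60, Rational(1, 110)), Pow(41209, -1))) = Add(Rational(15400, 2041), Mul(Rational(12, 11), Rational(1, 41209))) = Add(Rational(15400, 2041), Rational(12, 453299)) = Rational(6980829092, 925183259)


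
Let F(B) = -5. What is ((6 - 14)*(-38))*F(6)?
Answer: -1520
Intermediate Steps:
((6 - 14)*(-38))*F(6) = ((6 - 14)*(-38))*(-5) = -8*(-38)*(-5) = 304*(-5) = -1520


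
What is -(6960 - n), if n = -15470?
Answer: -22430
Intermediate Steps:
-(6960 - n) = -(6960 - 1*(-15470)) = -(6960 + 15470) = -1*22430 = -22430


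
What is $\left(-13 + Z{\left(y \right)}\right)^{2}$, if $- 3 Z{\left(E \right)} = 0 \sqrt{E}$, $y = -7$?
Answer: $169$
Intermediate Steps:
$Z{\left(E \right)} = 0$ ($Z{\left(E \right)} = - \frac{0 \sqrt{E}}{3} = \left(- \frac{1}{3}\right) 0 = 0$)
$\left(-13 + Z{\left(y \right)}\right)^{2} = \left(-13 + 0\right)^{2} = \left(-13\right)^{2} = 169$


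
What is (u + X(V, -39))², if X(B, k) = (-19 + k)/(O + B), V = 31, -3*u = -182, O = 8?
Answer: 5326864/1521 ≈ 3502.2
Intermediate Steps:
u = 182/3 (u = -⅓*(-182) = 182/3 ≈ 60.667)
X(B, k) = (-19 + k)/(8 + B)
(u + X(V, -39))² = (182/3 + (-19 - 39)/(8 + 31))² = (182/3 - 58/39)² = (2308/39)² = 5326864/1521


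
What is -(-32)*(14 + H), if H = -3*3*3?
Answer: -416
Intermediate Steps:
H = -27 (H = -9*3 = -27)
-(-32)*(14 + H) = -(-32)*(14 - 27) = -(-32)*(-13) = -1*416 = -416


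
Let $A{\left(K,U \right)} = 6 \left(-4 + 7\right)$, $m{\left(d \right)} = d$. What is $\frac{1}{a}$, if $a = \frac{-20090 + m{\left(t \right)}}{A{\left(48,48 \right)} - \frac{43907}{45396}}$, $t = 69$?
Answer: $- \frac{773221}{908873316} \approx -0.00085075$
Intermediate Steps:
$A{\left(K,U \right)} = 18$ ($A{\left(K,U \right)} = 6 \cdot 3 = 18$)
$a = - \frac{908873316}{773221}$ ($a = \frac{-20090 + 69}{18 - \frac{43907}{45396}} = - \frac{20021}{18 - \frac{43907}{45396}} = - \frac{20021}{\frac{773221}{45396}} = \left(-20021\right) \frac{45396}{773221} = - \frac{908873316}{773221} \approx -1175.4$)
$\frac{1}{a} = \frac{1}{- \frac{908873316}{773221}} = - \frac{773221}{908873316}$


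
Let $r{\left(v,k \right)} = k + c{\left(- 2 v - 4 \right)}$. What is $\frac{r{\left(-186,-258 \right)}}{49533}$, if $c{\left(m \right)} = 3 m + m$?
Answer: $\frac{1214}{49533} \approx 0.024509$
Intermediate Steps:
$c{\left(m \right)} = 4 m$
$r{\left(v,k \right)} = -16 + k - 8 v$ ($r{\left(v,k \right)} = k + 4 \left(- 2 v - 4\right) = k + 4 \left(-4 - 2 v\right) = k - \left(16 + 8 v\right) = -16 + k - 8 v$)
$\frac{r{\left(-186,-258 \right)}}{49533} = \frac{-16 - 258 - -1488}{49533} = \left(-16 - 258 + 1488\right) \frac{1}{49533} = 1214 \cdot \frac{1}{49533} = \frac{1214}{49533}$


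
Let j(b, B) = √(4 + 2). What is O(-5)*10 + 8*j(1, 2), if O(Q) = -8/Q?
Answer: 16 + 8*√6 ≈ 35.596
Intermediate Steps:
j(b, B) = √6
O(-5)*10 + 8*j(1, 2) = -8/(-5)*10 + 8*√6 = -8*(-⅕)*10 + 8*√6 = (8/5)*10 + 8*√6 = 16 + 8*√6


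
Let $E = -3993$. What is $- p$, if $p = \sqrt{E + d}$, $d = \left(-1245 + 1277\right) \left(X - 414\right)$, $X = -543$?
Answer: $- i \sqrt{34617} \approx - 186.06 i$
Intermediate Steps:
$d = -30624$ ($d = \left(-1245 + 1277\right) \left(-543 - 414\right) = 32 \left(-957\right) = -30624$)
$p = i \sqrt{34617}$ ($p = \sqrt{-3993 - 30624} = \sqrt{-34617} = i \sqrt{34617} \approx 186.06 i$)
$- p = - i \sqrt{34617}$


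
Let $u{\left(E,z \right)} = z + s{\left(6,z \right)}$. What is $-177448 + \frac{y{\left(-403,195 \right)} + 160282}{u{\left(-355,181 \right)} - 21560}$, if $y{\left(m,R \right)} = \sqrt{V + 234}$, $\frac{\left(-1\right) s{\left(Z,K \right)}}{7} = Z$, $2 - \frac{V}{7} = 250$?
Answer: $- \frac{3801273890}{21421} - \frac{i \sqrt{1502}}{21421} \approx -1.7746 \cdot 10^{5} - 0.0018092 i$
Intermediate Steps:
$V = -1736$ ($V = 14 - 1750 = -1736$)
$s{\left(Z,K \right)} = - 7 Z$
$u{\left(E,z \right)} = -42 + z$ ($u{\left(E,z \right)} = z - 42 = -42 + z$)
$y{\left(m,R \right)} = i \sqrt{1502}$ ($y{\left(m,R \right)} = \sqrt{-1736 + 234} = \sqrt{-1502} = i \sqrt{1502}$)
$-177448 + \frac{y{\left(-403,195 \right)} + 160282}{u{\left(-355,181 \right)} - 21560} = -177448 + \frac{i \sqrt{1502} + 160282}{\left(-42 + 181\right) - 21560} = -177448 + \frac{160282 + i \sqrt{1502}}{139 - 21560} = -177448 + \frac{160282 + i \sqrt{1502}}{-21421} = -177448 + \left(160282 + i \sqrt{1502}\right) \left(- \frac{1}{21421}\right) = -177448 - \left(\frac{160282}{21421} + \frac{i \sqrt{1502}}{21421}\right) = - \frac{3801273890}{21421} - \frac{i \sqrt{1502}}{21421}$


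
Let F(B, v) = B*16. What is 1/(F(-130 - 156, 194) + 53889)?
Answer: 1/49313 ≈ 2.0279e-5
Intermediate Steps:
F(B, v) = 16*B
1/(F(-130 - 156, 194) + 53889) = 1/(16*(-130 - 156) + 53889) = 1/(16*(-286) + 53889) = 1/(-4576 + 53889) = 1/49313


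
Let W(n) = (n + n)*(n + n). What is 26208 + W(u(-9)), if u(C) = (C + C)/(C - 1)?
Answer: 655524/25 ≈ 26221.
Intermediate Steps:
u(C) = 2*C/(-1 + C) (u(C) = (2*C)/(-1 + C) = 2*C/(-1 + C))
W(n) = 4*n**2 (W(n) = (2*n)*(2*n) = 4*n**2)
26208 + W(u(-9)) = 26208 + 4*(2*(-9)/(-1 - 9))**2 = 26208 + 4*(2*(-9)/(-10))**2 = 26208 + 4*(2*(-9)*(-1/10))**2 = 26208 + 4*(9/5)**2 = 26208 + 4*(81/25) = 26208 + 324/25 = 655524/25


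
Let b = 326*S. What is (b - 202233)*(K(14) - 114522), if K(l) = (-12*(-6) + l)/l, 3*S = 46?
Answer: 67759376219/3 ≈ 2.2586e+10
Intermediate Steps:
S = 46/3 (S = (⅓)*46 = 46/3 ≈ 15.333)
b = 14996/3 (b = 326*(46/3) = 14996/3 ≈ 4998.7)
K(l) = (72 + l)/l
(b - 202233)*(K(14) - 114522) = (14996/3 - 202233)*((72 + 14)/14 - 114522) = -591703*((1/14)*86 - 114522)/3 = -591703*(43/7 - 114522)/3 = -591703/3*(-801611/7) = 67759376219/3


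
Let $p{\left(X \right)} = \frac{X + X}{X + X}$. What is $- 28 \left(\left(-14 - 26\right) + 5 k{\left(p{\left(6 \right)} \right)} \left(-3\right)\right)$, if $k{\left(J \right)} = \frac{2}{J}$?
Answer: $1960$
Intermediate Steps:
$p{\left(X \right)} = 1$ ($p{\left(X \right)} = \frac{2 X}{2 X} = 2 X \frac{1}{2 X} = 1$)
$- 28 \left(\left(-14 - 26\right) + 5 k{\left(p{\left(6 \right)} \right)} \left(-3\right)\right) = - 28 \left(\left(-14 - 26\right) + 5 \cdot \frac{2}{1} \left(-3\right)\right) = - 28 \left(\left(-14 - 26\right) + 5 \cdot 2 \cdot 1 \left(-3\right)\right) = - 28 \left(-40 + 5 \cdot 2 \left(-3\right)\right) = - 28 \left(-40 + 10 \left(-3\right)\right) = - 28 \left(-40 - 30\right) = \left(-28\right) \left(-70\right) = 1960$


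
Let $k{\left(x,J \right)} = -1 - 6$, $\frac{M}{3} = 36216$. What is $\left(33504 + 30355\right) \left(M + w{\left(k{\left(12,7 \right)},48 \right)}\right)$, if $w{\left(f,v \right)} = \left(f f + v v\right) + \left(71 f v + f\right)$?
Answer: $5564545542$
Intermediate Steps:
$M = 108648$ ($M = 3 \cdot 36216 = 108648$)
$k{\left(x,J \right)} = -7$ ($k{\left(x,J \right)} = -1 - 6 = -7$)
$w{\left(f,v \right)} = f + f^{2} + v^{2} + 71 f v$ ($w{\left(f,v \right)} = \left(f^{2} + v^{2}\right) + \left(71 f v + f\right) = \left(f^{2} + v^{2}\right) + \left(f + 71 f v\right) = f + f^{2} + v^{2} + 71 f v$)
$\left(33504 + 30355\right) \left(M + w{\left(k{\left(12,7 \right)},48 \right)}\right) = \left(33504 + 30355\right) \left(108648 + \left(-7 + \left(-7\right)^{2} + 48^{2} + 71 \left(-7\right) 48\right)\right) = 63859 \left(108648 + \left(-7 + 49 + 2304 - 23856\right)\right) = 63859 \left(108648 - 21510\right) = 63859 \cdot 87138 = 5564545542$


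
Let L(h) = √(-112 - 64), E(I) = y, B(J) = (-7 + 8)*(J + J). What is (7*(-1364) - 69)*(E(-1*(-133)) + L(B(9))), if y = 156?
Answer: -1500252 - 38468*I*√11 ≈ -1.5003e+6 - 1.2758e+5*I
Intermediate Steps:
B(J) = 2*J (B(J) = 1*(2*J) = 2*J)
E(I) = 156
L(h) = 4*I*√11 (L(h) = √(-176) = 4*I*√11)
(7*(-1364) - 69)*(E(-1*(-133)) + L(B(9))) = (7*(-1364) - 69)*(156 + 4*I*√11) = (-9548 - 69)*(156 + 4*I*√11) = -9617*(156 + 4*I*√11) = -1500252 - 38468*I*√11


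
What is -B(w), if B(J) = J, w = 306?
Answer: -306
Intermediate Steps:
-B(w) = -1*306 = -306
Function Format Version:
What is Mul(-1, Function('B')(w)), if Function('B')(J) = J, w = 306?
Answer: -306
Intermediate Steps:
Mul(-1, Function('B')(w)) = Mul(-1, 306) = -306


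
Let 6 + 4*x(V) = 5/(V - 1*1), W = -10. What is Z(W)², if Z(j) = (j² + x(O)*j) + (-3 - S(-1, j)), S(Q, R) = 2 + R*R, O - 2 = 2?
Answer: 1225/36 ≈ 34.028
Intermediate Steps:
O = 4 (O = 2 + 2 = 4)
S(Q, R) = 2 + R²
x(V) = -3/2 + 5/(4*(-1 + V)) (x(V) = -3/2 + (5/(V - 1*1))/4 = -3/2 + (5/(V - 1))/4 = -3/2 + (5/(-1 + V))/4 = -3/2 + 5/(4*(-1 + V)))
Z(j) = -5 - 13*j/12 (Z(j) = (j² + ((11 - 6*4)/(4*(-1 + 4)))*j) + (-3 - (2 + j²)) = (j² + ((¼)*(11 - 24)/3)*j) + (-3 + (-2 - j²)) = (j² + ((¼)*(⅓)*(-13))*j) + (-5 - j²) = (j² - 13*j/12) + (-5 - j²) = -5 - 13*j/12)
Z(W)² = (-5 - 13/12*(-10))² = (-5 + 65/6)² = (35/6)² = 1225/36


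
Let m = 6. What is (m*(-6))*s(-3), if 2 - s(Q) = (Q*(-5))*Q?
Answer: -1692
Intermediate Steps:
s(Q) = 2 + 5*Q**2 (s(Q) = 2 - Q*(-5)*Q = 2 - (-5*Q)*Q = 2 - (-5)*Q**2 = 2 + 5*Q**2)
(m*(-6))*s(-3) = (6*(-6))*(2 + 5*(-3)**2) = -36*(2 + 5*9) = -36*(2 + 45) = -36*47 = -1692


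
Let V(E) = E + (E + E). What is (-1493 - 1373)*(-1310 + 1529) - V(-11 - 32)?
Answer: -627525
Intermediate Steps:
V(E) = 3*E (V(E) = E + 2*E = 3*E)
(-1493 - 1373)*(-1310 + 1529) - V(-11 - 32) = (-1493 - 1373)*(-1310 + 1529) - 3*(-11 - 32) = -2866*219 - 3*(-43) = -627654 - 1*(-129) = -627654 + 129 = -627525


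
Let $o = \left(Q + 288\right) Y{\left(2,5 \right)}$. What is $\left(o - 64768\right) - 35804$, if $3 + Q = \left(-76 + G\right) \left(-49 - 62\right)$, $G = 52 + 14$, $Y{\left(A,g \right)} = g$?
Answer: $-93597$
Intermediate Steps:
$G = 66$
$Q = 1107$ ($Q = -3 + \left(-76 + 66\right) \left(-49 - 62\right) = -3 - -1110 = -3 + 1110 = 1107$)
$o = 6975$ ($o = \left(1107 + 288\right) 5 = 1395 \cdot 5 = 6975$)
$\left(o - 64768\right) - 35804 = \left(6975 - 64768\right) - 35804 = -57793 - 35804 = -93597$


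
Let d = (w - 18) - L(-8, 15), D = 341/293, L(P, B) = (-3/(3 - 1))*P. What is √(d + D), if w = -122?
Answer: I*√12949135/293 ≈ 12.282*I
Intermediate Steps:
L(P, B) = -3*P/2 (L(P, B) = (-3/2)*P = (-3*½)*P = -3*P/2)
D = 341/293 (D = 341*(1/293) = 341/293 ≈ 1.1638)
d = -152 (d = (-122 - 18) - (-3)*(-8)/2 = -140 - 1*12 = -140 - 12 = -152)
√(d + D) = √(-152 + 341/293) = √(-44195/293) = I*√12949135/293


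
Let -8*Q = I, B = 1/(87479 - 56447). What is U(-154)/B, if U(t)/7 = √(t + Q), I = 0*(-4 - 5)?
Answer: 217224*I*√154 ≈ 2.6957e+6*I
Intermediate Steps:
I = 0 (I = 0*(-9) = 0)
B = 1/31032 ≈ 3.2225e-5
Q = 0 (Q = -⅛*0 = 0)
U(t) = 7*√t (U(t) = 7*√(t + 0) = 7*√t)
U(-154)/B = (7*√(-154))/(1/31032) = (7*(I*√154))*31032 = (7*I*√154)*31032 = 217224*I*√154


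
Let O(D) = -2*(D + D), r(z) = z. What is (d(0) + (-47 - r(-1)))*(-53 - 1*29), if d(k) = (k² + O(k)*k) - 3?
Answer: 4018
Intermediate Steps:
O(D) = -4*D
d(k) = -3 - 3*k² (d(k) = (k² + (-4*k)*k) - 3 = (k² - 4*k²) - 3 = -3*k² - 3 = -3 - 3*k²)
(d(0) + (-47 - r(-1)))*(-53 - 1*29) = ((-3 - 3*0²) + (-47 - 1*(-1)))*(-53 - 1*29) = ((-3 - 3*0) + (-47 + 1))*(-53 - 29) = ((-3 + 0) - 46)*(-82) = (-3 - 46)*(-82) = -49*(-82) = 4018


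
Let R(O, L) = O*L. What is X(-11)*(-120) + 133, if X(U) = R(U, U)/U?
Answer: 1453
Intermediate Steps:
R(O, L) = L*O
X(U) = U (X(U) = (U*U)/U = U**2/U = U)
X(-11)*(-120) + 133 = -11*(-120) + 133 = 1320 + 133 = 1453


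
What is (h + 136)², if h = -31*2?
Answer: 5476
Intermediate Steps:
h = -62
(h + 136)² = (-62 + 136)² = 74² = 5476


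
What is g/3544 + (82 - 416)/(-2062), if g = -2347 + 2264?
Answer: 506275/3653864 ≈ 0.13856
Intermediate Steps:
g = -83
g/3544 + (82 - 416)/(-2062) = -83/3544 + (82 - 416)/(-2062) = -83*1/3544 - 334*(-1/2062) = -83/3544 + 167/1031 = 506275/3653864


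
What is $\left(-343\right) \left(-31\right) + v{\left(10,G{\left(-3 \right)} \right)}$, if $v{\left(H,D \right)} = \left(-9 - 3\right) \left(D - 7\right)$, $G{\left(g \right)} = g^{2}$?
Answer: $10609$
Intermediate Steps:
$v{\left(H,D \right)} = 84 - 12 D$ ($v{\left(H,D \right)} = - 12 \left(-7 + D\right) = 84 - 12 D$)
$\left(-343\right) \left(-31\right) + v{\left(10,G{\left(-3 \right)} \right)} = \left(-343\right) \left(-31\right) + \left(84 - 12 \left(-3\right)^{2}\right) = 10633 + \left(84 - 108\right) = 10633 - 24 = 10609$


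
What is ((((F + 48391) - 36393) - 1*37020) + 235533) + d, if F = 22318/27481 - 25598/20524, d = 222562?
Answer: 122130803555603/282010022 ≈ 4.3307e+5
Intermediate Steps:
F = -122702003/282010022 (F = 22318*(1/27481) - 25598*1/20524 = 22318/27481 - 12799/10262 = -122702003/282010022 ≈ -0.43510)
((((F + 48391) - 36393) - 1*37020) + 235533) + d = ((((-122702003/282010022 + 48391) - 36393) - 1*37020) + 235533) + 222562 = (((13646624272599/282010022 - 36393) - 37020) + 235533) + 222562 = ((3383433541953/282010022 - 37020) + 235533) + 222562 = (-7056577472487/282010022 + 235533) + 222562 = 59366089039239/282010022 + 222562 = 122130803555603/282010022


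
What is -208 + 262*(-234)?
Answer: -61516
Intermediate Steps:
-208 + 262*(-234) = -208 - 61308 = -61516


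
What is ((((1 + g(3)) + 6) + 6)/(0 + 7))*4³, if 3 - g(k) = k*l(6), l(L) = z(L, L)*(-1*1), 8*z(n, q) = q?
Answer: 1168/7 ≈ 166.86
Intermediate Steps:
z(n, q) = q/8
l(L) = -L/8 (l(L) = (L/8)*(-1*1) = (L/8)*(-1) = -L/8)
g(k) = 3 + 3*k/4 (g(k) = 3 - k*(-⅛*6) = 3 - k*(-3)/4 = 3 - (-3)*k/4 = 3 + 3*k/4)
((((1 + g(3)) + 6) + 6)/(0 + 7))*4³ = ((((1 + (3 + (¾)*3)) + 6) + 6)/(0 + 7))*4³ = ((((1 + (3 + 9/4)) + 6) + 6)/7)*64 = ((((1 + 21/4) + 6) + 6)*(⅐))*64 = (((25/4 + 6) + 6)*(⅐))*64 = ((49/4 + 6)*(⅐))*64 = ((73/4)*(⅐))*64 = (73/28)*64 = 1168/7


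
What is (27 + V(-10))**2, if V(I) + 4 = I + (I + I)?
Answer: 49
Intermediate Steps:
V(I) = -4 + 3*I (V(I) = -4 + (I + (I + I)) = -4 + (I + 2*I) = -4 + 3*I)
(27 + V(-10))**2 = (27 + (-4 + 3*(-10)))**2 = (27 + (-4 - 30))**2 = (27 - 34)**2 = (-7)**2 = 49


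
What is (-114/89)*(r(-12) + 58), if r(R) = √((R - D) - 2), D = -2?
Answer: -6612/89 - 228*I*√3/89 ≈ -74.292 - 4.4372*I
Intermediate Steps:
r(R) = √R (r(R) = √((R - 1*(-2)) - 2) = √((R + 2) - 2) = √((2 + R) - 2) = √R)
(-114/89)*(r(-12) + 58) = (-114/89)*(√(-12) + 58) = (-114*1/89)*(2*I*√3 + 58) = -114*(58 + 2*I*√3)/89 = -6612/89 - 228*I*√3/89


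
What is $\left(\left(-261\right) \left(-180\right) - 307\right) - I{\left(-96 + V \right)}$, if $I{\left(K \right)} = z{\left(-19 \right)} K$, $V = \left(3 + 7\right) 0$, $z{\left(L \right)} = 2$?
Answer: $46865$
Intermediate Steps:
$V = 0$ ($V = 10 \cdot 0 = 0$)
$I{\left(K \right)} = 2 K$
$\left(\left(-261\right) \left(-180\right) - 307\right) - I{\left(-96 + V \right)} = \left(\left(-261\right) \left(-180\right) - 307\right) - 2 \left(-96 + 0\right) = \left(46980 - 307\right) - 2 \left(-96\right) = 46673 - -192 = 46673 + 192 = 46865$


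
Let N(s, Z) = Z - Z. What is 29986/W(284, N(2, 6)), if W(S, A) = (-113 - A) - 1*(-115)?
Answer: 14993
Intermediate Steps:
N(s, Z) = 0
W(S, A) = 2 - A (W(S, A) = (-113 - A) + 115 = 2 - A)
29986/W(284, N(2, 6)) = 29986/(2 - 1*0) = 29986/(2 + 0) = 29986/2 = 29986*(½) = 14993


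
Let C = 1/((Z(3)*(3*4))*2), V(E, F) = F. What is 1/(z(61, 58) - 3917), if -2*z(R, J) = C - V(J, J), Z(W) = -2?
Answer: -96/373247 ≈ -0.00025720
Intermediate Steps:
C = -1/48 (C = 1/(-6*4*2) = 1/(-2*12*2) = 1/(-24*2) = 1/(-48) = -1/48 ≈ -0.020833)
z(R, J) = 1/96 + J/2 (z(R, J) = -(-1/48 - J)/2 = 1/96 + J/2)
1/(z(61, 58) - 3917) = 1/((1/96 + (½)*58) - 3917) = 1/((1/96 + 29) - 3917) = 1/(2785/96 - 3917) = 1/(-373247/96) = -96/373247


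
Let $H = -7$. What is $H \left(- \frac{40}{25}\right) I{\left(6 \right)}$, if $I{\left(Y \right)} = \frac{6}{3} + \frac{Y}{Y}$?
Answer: $\frac{168}{5} \approx 33.6$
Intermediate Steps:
$I{\left(Y \right)} = 3$ ($I{\left(Y \right)} = 6 \cdot \frac{1}{3} + 1 = 2 + 1 = 3$)
$H \left(- \frac{40}{25}\right) I{\left(6 \right)} = - 7 \left(- \frac{40}{25}\right) 3 = - 7 \left(\left(-40\right) \frac{1}{25}\right) 3 = \left(-7\right) \left(- \frac{8}{5}\right) 3 = \frac{56}{5} \cdot 3 = \frac{168}{5}$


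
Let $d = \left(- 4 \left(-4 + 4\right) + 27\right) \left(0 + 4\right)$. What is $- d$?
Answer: $-108$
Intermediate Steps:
$d = 108$ ($d = \left(\left(-4\right) 0 + 27\right) 4 = \left(0 + 27\right) 4 = 27 \cdot 4 = 108$)
$- d = \left(-1\right) 108 = -108$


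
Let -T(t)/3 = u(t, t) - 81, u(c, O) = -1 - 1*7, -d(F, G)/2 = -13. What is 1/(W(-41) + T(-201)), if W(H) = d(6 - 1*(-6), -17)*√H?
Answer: 267/99005 - 26*I*√41/99005 ≈ 0.0026968 - 0.0016815*I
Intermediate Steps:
d(F, G) = 26 (d(F, G) = -2*(-13) = 26)
u(c, O) = -8 (u(c, O) = -1 - 7 = -8)
T(t) = 267 (T(t) = -3*(-8 - 81) = -3*(-89) = 267)
W(H) = 26*√H
1/(W(-41) + T(-201)) = 1/(26*√(-41) + 267) = 1/(26*(I*√41) + 267) = 1/(26*I*√41 + 267) = 1/(267 + 26*I*√41)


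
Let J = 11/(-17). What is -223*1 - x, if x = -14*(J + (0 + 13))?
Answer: -851/17 ≈ -50.059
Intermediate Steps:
J = -11/17 (J = 11*(-1/17) = -11/17 ≈ -0.64706)
x = -2940/17 (x = -14*(-11/17 + (0 + 13)) = -14*(-11/17 + 13) = -14*210/17 = -2940/17 ≈ -172.94)
-223*1 - x = -223*1 - 1*(-2940/17) = -223 + 2940/17 = -851/17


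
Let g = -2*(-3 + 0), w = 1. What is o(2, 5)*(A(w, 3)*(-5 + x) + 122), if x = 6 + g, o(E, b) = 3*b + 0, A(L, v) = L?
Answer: 1935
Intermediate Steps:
g = 6 (g = -2*(-3) = 6)
o(E, b) = 3*b
x = 12 (x = 6 + 6 = 12)
o(2, 5)*(A(w, 3)*(-5 + x) + 122) = (3*5)*(1*(-5 + 12) + 122) = 15*(1*7 + 122) = 15*(7 + 122) = 15*129 = 1935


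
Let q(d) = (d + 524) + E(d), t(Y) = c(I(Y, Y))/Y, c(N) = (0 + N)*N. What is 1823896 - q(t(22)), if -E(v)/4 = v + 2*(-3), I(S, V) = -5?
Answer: 40113731/22 ≈ 1.8234e+6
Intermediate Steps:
c(N) = N² (c(N) = N*N = N²)
t(Y) = 25/Y (t(Y) = (-5)²/Y = 25/Y)
E(v) = 24 - 4*v (E(v) = -4*(v + 2*(-3)) = -4*(v - 6) = -4*(-6 + v) = 24 - 4*v)
q(d) = 548 - 3*d (q(d) = (d + 524) + (24 - 4*d) = (524 + d) + (24 - 4*d) = 548 - 3*d)
1823896 - q(t(22)) = 1823896 - (548 - 75/22) = 1823896 - 1*11981/22 = 1823896 - 11981/22 = 40113731/22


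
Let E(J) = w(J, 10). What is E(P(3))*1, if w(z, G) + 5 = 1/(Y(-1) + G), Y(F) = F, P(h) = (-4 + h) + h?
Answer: -44/9 ≈ -4.8889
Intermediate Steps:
P(h) = -4 + 2*h
w(z, G) = -5 + 1/(-1 + G)
E(J) = -44/9 (E(J) = (6 - 5*10)/(-1 + 10) = (6 - 50)/9 = (1/9)*(-44) = -44/9)
E(P(3))*1 = -44/9*1 = -44/9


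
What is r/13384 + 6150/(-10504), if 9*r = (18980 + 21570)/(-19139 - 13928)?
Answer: -382759453625/653729332347 ≈ -0.58550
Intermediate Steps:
r = -40550/297603 (r = ((18980 + 21570)/(-19139 - 13928))/9 = (40550/(-33067))/9 = (40550*(-1/33067))/9 = (1/9)*(-40550/33067) = -40550/297603 ≈ -0.13626)
r/13384 + 6150/(-10504) = -40550/297603/13384 + 6150/(-10504) = -40550/297603*1/13384 + 6150*(-1/10504) = -20275/1991559276 - 3075/5252 = -382759453625/653729332347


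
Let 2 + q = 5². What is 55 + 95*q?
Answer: 2240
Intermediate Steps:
q = 23 (q = -2 + 5² = -2 + 25 = 23)
55 + 95*q = 55 + 95*23 = 55 + 2185 = 2240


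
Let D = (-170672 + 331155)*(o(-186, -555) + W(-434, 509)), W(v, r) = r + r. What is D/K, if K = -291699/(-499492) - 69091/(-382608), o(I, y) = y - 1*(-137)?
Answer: 4600477136329603200/36529193191 ≈ 1.2594e+8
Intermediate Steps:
o(I, y) = 137 + y (o(I, y) = y + 137 = 137 + y)
W(v, r) = 2*r
D = 96289800 (D = (-170672 + 331155)*((137 - 555) + 2*509) = 160483*(-418 + 1018) = 160483*600 = 96289800)
K = 36529193191/47777408784 (K = -291699*(-1/499492) - 69091*(-1/382608) = 291699/499492 + 69091/382608 = 36529193191/47777408784 ≈ 0.76457)
D/K = 96289800/(36529193191/47777408784) = 96289800*(47777408784/36529193191) = 4600477136329603200/36529193191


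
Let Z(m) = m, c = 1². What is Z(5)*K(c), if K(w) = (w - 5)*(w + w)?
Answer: -40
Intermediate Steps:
c = 1
K(w) = 2*w*(-5 + w) (K(w) = (-5 + w)*(2*w) = 2*w*(-5 + w))
Z(5)*K(c) = 5*(2*1*(-5 + 1)) = 5*(2*1*(-4)) = 5*(-8) = -40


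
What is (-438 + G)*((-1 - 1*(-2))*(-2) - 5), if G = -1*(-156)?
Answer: 1974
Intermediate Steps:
G = 156
(-438 + G)*((-1 - 1*(-2))*(-2) - 5) = (-438 + 156)*((-1 - 1*(-2))*(-2) - 5) = -282*((-1 + 2)*(-2) - 5) = -282*(1*(-2) - 5) = -282*(-2 - 5) = -282*(-7) = 1974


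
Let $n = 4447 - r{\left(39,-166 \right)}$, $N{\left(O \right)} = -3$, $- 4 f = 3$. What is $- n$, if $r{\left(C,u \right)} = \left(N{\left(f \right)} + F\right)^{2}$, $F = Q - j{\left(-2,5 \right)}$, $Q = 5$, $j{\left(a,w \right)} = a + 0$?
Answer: $-4431$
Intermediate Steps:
$j{\left(a,w \right)} = a$
$f = - \frac{3}{4}$ ($f = \left(- \frac{1}{4}\right) 3 = - \frac{3}{4} \approx -0.75$)
$F = 7$ ($F = 5 - -2 = 5 + 2 = 7$)
$r{\left(C,u \right)} = 16$ ($r{\left(C,u \right)} = \left(-3 + 7\right)^{2} = 4^{2} = 16$)
$n = 4431$ ($n = 4447 - 16 = 4431$)
$- n = \left(-1\right) 4431 = -4431$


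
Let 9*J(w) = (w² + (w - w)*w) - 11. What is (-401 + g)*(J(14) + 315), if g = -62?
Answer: -1398260/9 ≈ -1.5536e+5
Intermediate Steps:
J(w) = -11/9 + w²/9 (J(w) = ((w² + (w - w)*w) - 11)/9 = ((w² + 0*w) - 11)/9 = ((w² + 0) - 11)/9 = (w² - 11)/9 = (-11 + w²)/9 = -11/9 + w²/9)
(-401 + g)*(J(14) + 315) = (-401 - 62)*((-11/9 + (⅑)*14²) + 315) = -463*((-11/9 + (⅑)*196) + 315) = -463*((-11/9 + 196/9) + 315) = -463*(185/9 + 315) = -463*3020/9 = -1398260/9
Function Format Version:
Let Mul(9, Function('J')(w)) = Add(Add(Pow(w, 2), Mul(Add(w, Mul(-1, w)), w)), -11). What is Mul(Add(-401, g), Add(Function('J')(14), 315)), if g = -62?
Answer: Rational(-1398260, 9) ≈ -1.5536e+5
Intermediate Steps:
Function('J')(w) = Add(Rational(-11, 9), Mul(Rational(1, 9), Pow(w, 2))) (Function('J')(w) = Mul(Rational(1, 9), Add(Add(Pow(w, 2), Mul(Add(w, Mul(-1, w)), w)), -11)) = Mul(Rational(1, 9), Add(Add(Pow(w, 2), Mul(0, w)), -11)) = Mul(Rational(1, 9), Add(Add(Pow(w, 2), 0), -11)) = Mul(Rational(1, 9), Add(Pow(w, 2), -11)) = Mul(Rational(1, 9), Add(-11, Pow(w, 2))) = Add(Rational(-11, 9), Mul(Rational(1, 9), Pow(w, 2))))
Mul(Add(-401, g), Add(Function('J')(14), 315)) = Mul(Add(-401, -62), Add(Add(Rational(-11, 9), Mul(Rational(1, 9), Pow(14, 2))), 315)) = Mul(-463, Add(Add(Rational(-11, 9), Mul(Rational(1, 9), 196)), 315)) = Mul(-463, Add(Add(Rational(-11, 9), Rational(196, 9)), 315)) = Mul(-463, Add(Rational(185, 9), 315)) = Mul(-463, Rational(3020, 9)) = Rational(-1398260, 9)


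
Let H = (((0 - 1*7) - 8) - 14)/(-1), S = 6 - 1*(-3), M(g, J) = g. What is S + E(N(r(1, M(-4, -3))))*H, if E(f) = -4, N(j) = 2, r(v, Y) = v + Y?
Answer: -107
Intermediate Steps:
r(v, Y) = Y + v
S = 9 (S = 6 + 3 = 9)
H = 29 (H = (((0 - 7) - 8) - 14)*(-1) = ((-7 - 8) - 14)*(-1) = (-15 - 14)*(-1) = -29*(-1) = 29)
S + E(N(r(1, M(-4, -3))))*H = 9 - 4*29 = 9 - 116 = -107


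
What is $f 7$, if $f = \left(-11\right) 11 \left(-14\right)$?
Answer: $11858$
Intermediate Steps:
$f = 1694$ ($f = \left(-121\right) \left(-14\right) = 1694$)
$f 7 = 1694 \cdot 7 = 11858$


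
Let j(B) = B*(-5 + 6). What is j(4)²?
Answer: 16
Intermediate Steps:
j(B) = B (j(B) = B*1 = B)
j(4)² = 4² = 16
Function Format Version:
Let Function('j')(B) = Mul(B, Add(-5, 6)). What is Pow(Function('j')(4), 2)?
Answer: 16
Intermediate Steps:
Function('j')(B) = B (Function('j')(B) = Mul(B, 1) = B)
Pow(Function('j')(4), 2) = Pow(4, 2) = 16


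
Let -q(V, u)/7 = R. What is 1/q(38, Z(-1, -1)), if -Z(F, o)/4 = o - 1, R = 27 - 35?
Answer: 1/56 ≈ 0.017857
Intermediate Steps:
R = -8
Z(F, o) = 4 - 4*o (Z(F, o) = -4*(o - 1) = -4*(-1 + o) = 4 - 4*o)
q(V, u) = 56 (q(V, u) = -7*(-8) = 56)
1/q(38, Z(-1, -1)) = 1/56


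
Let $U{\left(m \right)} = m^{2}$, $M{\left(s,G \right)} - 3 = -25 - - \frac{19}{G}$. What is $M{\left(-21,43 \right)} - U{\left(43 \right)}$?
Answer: $- \frac{80434}{43} \approx -1870.6$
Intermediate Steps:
$M{\left(s,G \right)} = -22 + \frac{19}{G}$ ($M{\left(s,G \right)} = 3 - \left(25 - \frac{19}{G}\right) = -22 + \frac{19}{G}$)
$M{\left(-21,43 \right)} - U{\left(43 \right)} = \left(-22 + \frac{19}{43}\right) - 43^{2} = \left(-22 + 19 \cdot \frac{1}{43}\right) - 1849 = \left(-22 + \frac{19}{43}\right) - 1849 = - \frac{927}{43} - 1849 = - \frac{80434}{43}$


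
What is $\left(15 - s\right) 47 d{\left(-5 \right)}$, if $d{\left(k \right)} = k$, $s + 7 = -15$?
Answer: $-8695$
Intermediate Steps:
$s = -22$ ($s = -7 - 15 = -22$)
$\left(15 - s\right) 47 d{\left(-5 \right)} = \left(15 - -22\right) 47 \left(-5\right) = \left(15 + 22\right) 47 \left(-5\right) = 37 \cdot 47 \left(-5\right) = 1739 \left(-5\right) = -8695$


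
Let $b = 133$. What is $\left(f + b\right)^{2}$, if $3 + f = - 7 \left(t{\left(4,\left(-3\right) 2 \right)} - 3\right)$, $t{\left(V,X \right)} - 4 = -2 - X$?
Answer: $9025$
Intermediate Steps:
$t{\left(V,X \right)} = 2 - X$ ($t{\left(V,X \right)} = 4 - \left(2 + X\right) = 2 - X$)
$f = -38$ ($f = -3 - 7 \left(\left(2 - \left(-3\right) 2\right) - 3\right) = -3 - 7 \left(\left(2 - -6\right) - 3\right) = -3 - 7 \left(\left(2 + 6\right) - 3\right) = -3 - 7 \left(8 - 3\right) = -3 - 35 = -38$)
$\left(f + b\right)^{2} = \left(-38 + 133\right)^{2} = 95^{2} = 9025$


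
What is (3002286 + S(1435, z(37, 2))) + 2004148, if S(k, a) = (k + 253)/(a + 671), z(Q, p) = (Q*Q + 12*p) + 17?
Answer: 10418390842/2081 ≈ 5.0064e+6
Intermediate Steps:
z(Q, p) = 17 + Q² + 12*p (z(Q, p) = (Q² + 12*p) + 17 = 17 + Q² + 12*p)
S(k, a) = (253 + k)/(671 + a)
(3002286 + S(1435, z(37, 2))) + 2004148 = (3002286 + (253 + 1435)/(671 + (17 + 37² + 12*2))) + 2004148 = (3002286 + 1688/(671 + (17 + 1369 + 24))) + 2004148 = (3002286 + 1688/(671 + 1410)) + 2004148 = (3002286 + 1688/2081) + 2004148 = 6247758854/2081 + 2004148 = 10418390842/2081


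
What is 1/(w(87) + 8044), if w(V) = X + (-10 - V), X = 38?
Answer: 1/7985 ≈ 0.00012523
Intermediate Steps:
w(V) = 28 - V (w(V) = 38 + (-10 - V) = 28 - V)
1/(w(87) + 8044) = 1/((28 - 1*87) + 8044) = 1/((28 - 87) + 8044) = 1/(-59 + 8044) = 1/7985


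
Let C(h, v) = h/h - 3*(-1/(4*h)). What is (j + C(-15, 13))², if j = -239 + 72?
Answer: 11029041/400 ≈ 27573.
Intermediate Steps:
C(h, v) = 1 + 3/(4*h) (C(h, v) = 1 - 3*(-1/(4*h)) = 1 - (-3)/(4*h) = 1 + 3/(4*h))
j = -167
(j + C(-15, 13))² = (-167 + (¾ - 15)/(-15))² = (-167 - 1/15*(-57/4))² = (-167 + 19/20)² = (-3321/20)² = 11029041/400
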